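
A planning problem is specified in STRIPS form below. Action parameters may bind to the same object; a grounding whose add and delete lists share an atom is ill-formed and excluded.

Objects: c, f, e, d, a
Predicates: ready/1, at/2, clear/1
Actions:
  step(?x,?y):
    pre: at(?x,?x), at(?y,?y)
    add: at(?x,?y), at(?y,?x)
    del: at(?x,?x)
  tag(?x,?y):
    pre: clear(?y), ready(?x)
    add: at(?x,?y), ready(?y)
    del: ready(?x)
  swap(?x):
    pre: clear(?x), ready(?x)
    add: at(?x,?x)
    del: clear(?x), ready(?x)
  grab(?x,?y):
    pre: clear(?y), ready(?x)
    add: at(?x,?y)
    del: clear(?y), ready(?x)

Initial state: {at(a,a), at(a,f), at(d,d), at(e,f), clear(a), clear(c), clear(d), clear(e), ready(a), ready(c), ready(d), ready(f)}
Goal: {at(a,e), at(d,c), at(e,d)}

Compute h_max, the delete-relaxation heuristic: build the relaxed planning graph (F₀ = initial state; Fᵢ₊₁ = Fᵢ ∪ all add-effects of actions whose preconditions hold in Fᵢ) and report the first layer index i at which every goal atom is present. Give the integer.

F0 = init (12 atoms)
F1 = F0 ∪ {at(a,c), at(a,d), at(a,e), at(c,a), at(c,c), at(c,d), at(c,e), at(d,a), at(d,c), at(d,e), at(f,a), at(f,c), at(f,d), at(f,e), ready(e)}  (27 atoms)
F2 = F1 ∪ {at(e,a), at(e,c), at(e,d), at(e,e)}  (31 atoms)
goal ⊆ F2  ⇒  h_max = 2

2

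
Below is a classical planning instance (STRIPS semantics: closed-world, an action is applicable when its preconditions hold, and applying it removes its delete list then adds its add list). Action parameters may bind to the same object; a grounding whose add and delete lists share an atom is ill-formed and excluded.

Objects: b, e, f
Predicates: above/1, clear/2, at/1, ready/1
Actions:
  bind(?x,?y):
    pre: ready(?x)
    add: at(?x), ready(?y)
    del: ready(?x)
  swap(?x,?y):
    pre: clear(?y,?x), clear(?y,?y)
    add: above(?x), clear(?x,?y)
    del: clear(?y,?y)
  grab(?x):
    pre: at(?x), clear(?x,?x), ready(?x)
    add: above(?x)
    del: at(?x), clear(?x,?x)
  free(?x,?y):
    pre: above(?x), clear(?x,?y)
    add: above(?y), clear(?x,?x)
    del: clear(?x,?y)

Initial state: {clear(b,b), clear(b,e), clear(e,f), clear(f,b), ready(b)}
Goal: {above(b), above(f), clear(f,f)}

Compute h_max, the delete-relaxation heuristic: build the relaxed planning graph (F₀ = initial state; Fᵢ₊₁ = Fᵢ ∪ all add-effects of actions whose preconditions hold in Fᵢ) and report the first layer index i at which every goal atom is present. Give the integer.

F0 = init (5 atoms)
F1 = F0 ∪ {above(e), at(b), clear(e,b), ready(e), ready(f)}  (10 atoms)
F2 = F1 ∪ {above(b), above(f), at(e), at(f), clear(e,e)}  (15 atoms)
F3 = F2 ∪ {clear(f,e), clear(f,f)}  (17 atoms)
goal ⊆ F3  ⇒  h_max = 3

3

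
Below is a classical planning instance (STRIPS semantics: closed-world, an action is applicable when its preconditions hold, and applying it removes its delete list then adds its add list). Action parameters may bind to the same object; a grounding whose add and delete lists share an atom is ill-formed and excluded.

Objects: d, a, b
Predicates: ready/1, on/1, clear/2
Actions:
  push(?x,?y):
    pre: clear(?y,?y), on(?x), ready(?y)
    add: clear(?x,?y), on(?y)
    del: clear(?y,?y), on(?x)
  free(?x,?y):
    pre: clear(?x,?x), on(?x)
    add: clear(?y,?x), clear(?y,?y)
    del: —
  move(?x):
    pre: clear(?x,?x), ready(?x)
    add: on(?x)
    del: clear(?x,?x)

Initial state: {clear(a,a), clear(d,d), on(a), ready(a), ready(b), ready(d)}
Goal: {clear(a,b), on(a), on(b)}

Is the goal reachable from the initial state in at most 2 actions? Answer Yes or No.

1. free(a,b)  →  {clear(a,a), clear(b,a), clear(b,b), clear(d,d), on(a), ready(a), ready(b), ready(d)}
2. push(a,b)  →  {clear(a,a), clear(a,b), clear(b,a), clear(d,d), on(b), ready(a), ready(b), ready(d)}
3. move(a)  →  {clear(a,b), clear(b,a), clear(d,d), on(a), on(b), ready(a), ready(b), ready(d)}
optimal plan length = 3; 3 > 2

No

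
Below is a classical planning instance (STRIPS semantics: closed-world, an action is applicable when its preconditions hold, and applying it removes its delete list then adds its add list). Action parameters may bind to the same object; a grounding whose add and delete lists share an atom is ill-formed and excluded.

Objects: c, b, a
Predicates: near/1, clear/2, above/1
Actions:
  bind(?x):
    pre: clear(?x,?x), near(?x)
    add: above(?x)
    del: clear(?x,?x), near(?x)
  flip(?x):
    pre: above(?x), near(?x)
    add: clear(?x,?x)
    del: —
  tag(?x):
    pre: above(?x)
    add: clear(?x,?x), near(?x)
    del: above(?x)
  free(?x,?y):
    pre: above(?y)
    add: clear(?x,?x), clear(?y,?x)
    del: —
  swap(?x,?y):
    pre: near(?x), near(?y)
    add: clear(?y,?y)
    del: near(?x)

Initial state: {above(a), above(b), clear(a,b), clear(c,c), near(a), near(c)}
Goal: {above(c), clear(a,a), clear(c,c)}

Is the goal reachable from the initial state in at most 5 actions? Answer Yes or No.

1. bind(c)  →  {above(a), above(b), above(c), clear(a,b), near(a)}
2. flip(a)  →  {above(a), above(b), above(c), clear(a,a), clear(a,b), near(a)}
3. free(c,c)  →  {above(a), above(b), above(c), clear(a,a), clear(a,b), clear(c,c), near(a)}
optimal plan length = 3; 3 ≤ 5

Yes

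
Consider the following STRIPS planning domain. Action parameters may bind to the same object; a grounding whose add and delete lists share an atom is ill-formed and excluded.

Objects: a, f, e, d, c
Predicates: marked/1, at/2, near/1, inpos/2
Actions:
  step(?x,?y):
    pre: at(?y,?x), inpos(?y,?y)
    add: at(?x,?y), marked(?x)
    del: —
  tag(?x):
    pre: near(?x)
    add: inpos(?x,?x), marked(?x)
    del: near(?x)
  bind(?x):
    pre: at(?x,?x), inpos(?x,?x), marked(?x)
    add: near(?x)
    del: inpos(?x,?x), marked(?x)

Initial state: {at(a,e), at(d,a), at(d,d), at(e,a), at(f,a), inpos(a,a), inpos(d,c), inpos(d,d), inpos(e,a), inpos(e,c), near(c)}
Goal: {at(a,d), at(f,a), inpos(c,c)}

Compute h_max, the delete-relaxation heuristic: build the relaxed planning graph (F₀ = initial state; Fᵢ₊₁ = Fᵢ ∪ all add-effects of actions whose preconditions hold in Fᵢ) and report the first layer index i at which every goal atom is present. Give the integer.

F0 = init (11 atoms)
F1 = F0 ∪ {at(a,d), inpos(c,c), marked(a), marked(c), marked(d), marked(e)}  (17 atoms)
goal ⊆ F1  ⇒  h_max = 1

1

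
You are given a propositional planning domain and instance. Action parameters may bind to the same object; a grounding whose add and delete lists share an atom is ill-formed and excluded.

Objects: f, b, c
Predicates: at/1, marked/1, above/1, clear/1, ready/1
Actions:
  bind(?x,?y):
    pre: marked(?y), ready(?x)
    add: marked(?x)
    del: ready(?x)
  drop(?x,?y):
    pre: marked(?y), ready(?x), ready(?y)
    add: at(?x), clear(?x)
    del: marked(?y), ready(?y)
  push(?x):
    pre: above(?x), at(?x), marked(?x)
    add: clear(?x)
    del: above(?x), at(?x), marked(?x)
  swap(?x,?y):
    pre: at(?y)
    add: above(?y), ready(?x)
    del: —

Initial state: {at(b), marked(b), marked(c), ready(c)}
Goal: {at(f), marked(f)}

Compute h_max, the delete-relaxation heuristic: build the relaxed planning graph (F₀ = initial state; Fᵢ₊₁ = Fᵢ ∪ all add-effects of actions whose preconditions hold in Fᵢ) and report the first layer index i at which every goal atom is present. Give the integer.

F0 = init (4 atoms)
F1 = F0 ∪ {above(b), at(c), clear(c), ready(b), ready(f)}  (9 atoms)
F2 = F1 ∪ {above(c), at(f), clear(b), clear(f), marked(f)}  (14 atoms)
goal ⊆ F2  ⇒  h_max = 2

2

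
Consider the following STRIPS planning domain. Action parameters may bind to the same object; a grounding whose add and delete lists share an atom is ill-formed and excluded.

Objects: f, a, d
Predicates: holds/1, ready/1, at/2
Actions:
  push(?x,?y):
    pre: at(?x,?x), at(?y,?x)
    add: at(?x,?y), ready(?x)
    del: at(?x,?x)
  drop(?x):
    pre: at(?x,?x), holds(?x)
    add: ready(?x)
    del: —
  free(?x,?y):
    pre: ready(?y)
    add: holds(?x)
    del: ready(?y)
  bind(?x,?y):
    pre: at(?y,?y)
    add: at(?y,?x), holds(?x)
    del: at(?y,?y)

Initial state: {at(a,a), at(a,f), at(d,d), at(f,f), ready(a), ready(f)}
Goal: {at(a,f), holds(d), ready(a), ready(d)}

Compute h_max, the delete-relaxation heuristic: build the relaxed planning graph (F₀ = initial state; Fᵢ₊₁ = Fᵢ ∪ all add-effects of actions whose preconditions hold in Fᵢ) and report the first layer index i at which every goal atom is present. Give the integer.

2

F0 = init (6 atoms)
F1 = F0 ∪ {at(a,d), at(d,a), at(d,f), at(f,a), at(f,d), holds(a), holds(d), holds(f)}  (14 atoms)
F2 = F1 ∪ {ready(d)}  (15 atoms)
goal ⊆ F2  ⇒  h_max = 2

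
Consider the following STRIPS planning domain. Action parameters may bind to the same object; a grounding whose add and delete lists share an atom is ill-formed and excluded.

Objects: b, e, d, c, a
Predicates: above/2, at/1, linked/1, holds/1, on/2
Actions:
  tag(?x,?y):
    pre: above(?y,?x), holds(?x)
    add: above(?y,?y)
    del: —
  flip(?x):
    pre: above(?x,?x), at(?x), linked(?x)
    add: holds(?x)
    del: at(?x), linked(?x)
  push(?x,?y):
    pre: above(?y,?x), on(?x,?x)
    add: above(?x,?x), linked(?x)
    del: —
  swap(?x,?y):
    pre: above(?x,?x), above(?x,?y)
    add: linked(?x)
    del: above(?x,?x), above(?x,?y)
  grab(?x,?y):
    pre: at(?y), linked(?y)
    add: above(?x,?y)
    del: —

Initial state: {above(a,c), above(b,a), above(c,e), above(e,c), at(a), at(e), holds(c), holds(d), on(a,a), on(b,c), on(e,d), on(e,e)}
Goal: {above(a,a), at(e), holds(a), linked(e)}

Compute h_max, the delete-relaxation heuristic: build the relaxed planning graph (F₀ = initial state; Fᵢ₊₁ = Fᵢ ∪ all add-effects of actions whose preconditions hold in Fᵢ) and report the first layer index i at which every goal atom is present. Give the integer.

F0 = init (12 atoms)
F1 = F0 ∪ {above(a,a), above(e,e), linked(a), linked(e)}  (16 atoms)
F2 = F1 ∪ {above(a,e), above(b,e), above(c,a), above(d,a), above(d,e), above(e,a), holds(a), holds(e)}  (24 atoms)
goal ⊆ F2  ⇒  h_max = 2

2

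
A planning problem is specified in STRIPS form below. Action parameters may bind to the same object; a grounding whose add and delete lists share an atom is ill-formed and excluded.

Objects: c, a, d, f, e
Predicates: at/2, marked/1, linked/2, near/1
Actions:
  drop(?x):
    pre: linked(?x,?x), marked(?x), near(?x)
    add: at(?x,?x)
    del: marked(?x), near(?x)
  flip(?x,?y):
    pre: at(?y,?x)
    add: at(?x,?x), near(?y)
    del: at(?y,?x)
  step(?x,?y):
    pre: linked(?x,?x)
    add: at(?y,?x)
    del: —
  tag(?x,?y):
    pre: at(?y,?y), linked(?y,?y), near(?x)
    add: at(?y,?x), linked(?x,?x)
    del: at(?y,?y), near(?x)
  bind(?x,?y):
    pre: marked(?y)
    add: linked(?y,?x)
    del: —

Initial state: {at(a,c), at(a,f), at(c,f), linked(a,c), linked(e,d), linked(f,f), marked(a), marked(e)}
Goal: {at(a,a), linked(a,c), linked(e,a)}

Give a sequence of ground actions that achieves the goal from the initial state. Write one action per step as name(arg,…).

1. bind(a,a)  →  {at(a,c), at(a,f), at(c,f), linked(a,a), linked(a,c), linked(e,d), linked(f,f), marked(a), marked(e)}
2. step(a,a)  →  {at(a,a), at(a,c), at(a,f), at(c,f), linked(a,a), linked(a,c), linked(e,d), linked(f,f), marked(a), marked(e)}
3. bind(a,e)  →  {at(a,a), at(a,c), at(a,f), at(c,f), linked(a,a), linked(a,c), linked(e,a), linked(e,d), linked(f,f), marked(a), marked(e)}

bind(a,a); step(a,a); bind(a,e)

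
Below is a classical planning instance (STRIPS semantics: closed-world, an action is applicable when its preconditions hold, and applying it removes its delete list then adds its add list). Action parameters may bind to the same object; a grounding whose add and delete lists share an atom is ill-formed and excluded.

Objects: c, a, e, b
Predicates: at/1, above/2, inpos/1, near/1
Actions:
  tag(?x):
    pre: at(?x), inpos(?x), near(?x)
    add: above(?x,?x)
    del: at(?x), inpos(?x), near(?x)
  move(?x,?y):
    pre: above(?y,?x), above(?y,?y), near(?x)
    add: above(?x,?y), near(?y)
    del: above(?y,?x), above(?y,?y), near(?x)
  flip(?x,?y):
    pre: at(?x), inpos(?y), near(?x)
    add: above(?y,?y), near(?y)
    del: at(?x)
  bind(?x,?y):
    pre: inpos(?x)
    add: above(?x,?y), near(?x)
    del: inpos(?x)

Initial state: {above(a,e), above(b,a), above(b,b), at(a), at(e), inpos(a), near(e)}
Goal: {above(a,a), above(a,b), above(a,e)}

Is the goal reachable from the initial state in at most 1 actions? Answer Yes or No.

1. flip(e,a)  →  {above(a,a), above(a,e), above(b,a), above(b,b), at(a), inpos(a), near(a), near(e)}
2. move(a,b)  →  {above(a,a), above(a,b), above(a,e), at(a), inpos(a), near(b), near(e)}
optimal plan length = 2; 2 > 1

No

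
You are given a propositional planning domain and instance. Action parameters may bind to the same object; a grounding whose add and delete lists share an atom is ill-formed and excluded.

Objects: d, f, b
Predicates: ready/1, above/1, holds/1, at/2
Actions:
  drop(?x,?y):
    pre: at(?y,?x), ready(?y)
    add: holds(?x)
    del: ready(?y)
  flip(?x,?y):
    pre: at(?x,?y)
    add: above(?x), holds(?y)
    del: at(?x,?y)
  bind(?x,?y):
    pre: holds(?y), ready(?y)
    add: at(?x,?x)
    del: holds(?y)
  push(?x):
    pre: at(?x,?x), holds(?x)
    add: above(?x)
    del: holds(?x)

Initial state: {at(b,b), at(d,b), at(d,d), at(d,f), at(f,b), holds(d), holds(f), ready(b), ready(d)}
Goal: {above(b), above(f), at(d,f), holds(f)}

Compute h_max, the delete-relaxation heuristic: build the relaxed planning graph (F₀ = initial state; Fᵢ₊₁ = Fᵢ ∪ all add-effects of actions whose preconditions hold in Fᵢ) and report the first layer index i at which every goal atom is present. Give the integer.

1

F0 = init (9 atoms)
F1 = F0 ∪ {above(b), above(d), above(f), at(f,f), holds(b)}  (14 atoms)
goal ⊆ F1  ⇒  h_max = 1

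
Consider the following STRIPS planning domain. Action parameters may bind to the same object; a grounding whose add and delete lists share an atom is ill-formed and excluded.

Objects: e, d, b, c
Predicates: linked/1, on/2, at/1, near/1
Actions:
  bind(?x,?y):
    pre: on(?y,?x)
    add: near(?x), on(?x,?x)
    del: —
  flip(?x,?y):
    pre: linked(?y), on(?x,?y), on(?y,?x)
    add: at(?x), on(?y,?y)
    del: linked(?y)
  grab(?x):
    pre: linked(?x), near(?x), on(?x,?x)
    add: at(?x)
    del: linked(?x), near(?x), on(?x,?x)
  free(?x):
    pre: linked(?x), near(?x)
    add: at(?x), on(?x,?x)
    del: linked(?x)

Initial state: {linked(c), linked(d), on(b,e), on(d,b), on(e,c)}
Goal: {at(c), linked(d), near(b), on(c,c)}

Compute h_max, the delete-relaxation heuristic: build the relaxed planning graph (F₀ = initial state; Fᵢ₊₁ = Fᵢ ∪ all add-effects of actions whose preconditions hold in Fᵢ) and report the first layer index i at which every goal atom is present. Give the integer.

2

F0 = init (5 atoms)
F1 = F0 ∪ {near(b), near(c), near(e), on(b,b), on(c,c), on(e,e)}  (11 atoms)
F2 = F1 ∪ {at(c)}  (12 atoms)
goal ⊆ F2  ⇒  h_max = 2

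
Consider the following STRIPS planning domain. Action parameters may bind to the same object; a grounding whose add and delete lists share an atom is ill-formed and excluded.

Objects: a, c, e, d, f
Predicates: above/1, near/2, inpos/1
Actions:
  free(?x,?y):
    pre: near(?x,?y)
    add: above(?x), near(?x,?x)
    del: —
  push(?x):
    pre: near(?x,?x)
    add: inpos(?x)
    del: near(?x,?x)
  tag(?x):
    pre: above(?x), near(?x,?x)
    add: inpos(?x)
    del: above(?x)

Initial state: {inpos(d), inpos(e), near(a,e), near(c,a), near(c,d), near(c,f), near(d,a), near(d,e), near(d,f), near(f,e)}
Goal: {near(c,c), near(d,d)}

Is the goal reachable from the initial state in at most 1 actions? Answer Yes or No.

No

1. free(c,a)  →  {above(c), inpos(d), inpos(e), near(a,e), near(c,a), near(c,c), near(c,d), near(c,f), near(d,a), near(d,e), near(d,f), near(f,e)}
2. free(d,a)  →  {above(c), above(d), inpos(d), inpos(e), near(a,e), near(c,a), near(c,c), near(c,d), near(c,f), near(d,a), near(d,d), near(d,e), near(d,f), near(f,e)}
optimal plan length = 2; 2 > 1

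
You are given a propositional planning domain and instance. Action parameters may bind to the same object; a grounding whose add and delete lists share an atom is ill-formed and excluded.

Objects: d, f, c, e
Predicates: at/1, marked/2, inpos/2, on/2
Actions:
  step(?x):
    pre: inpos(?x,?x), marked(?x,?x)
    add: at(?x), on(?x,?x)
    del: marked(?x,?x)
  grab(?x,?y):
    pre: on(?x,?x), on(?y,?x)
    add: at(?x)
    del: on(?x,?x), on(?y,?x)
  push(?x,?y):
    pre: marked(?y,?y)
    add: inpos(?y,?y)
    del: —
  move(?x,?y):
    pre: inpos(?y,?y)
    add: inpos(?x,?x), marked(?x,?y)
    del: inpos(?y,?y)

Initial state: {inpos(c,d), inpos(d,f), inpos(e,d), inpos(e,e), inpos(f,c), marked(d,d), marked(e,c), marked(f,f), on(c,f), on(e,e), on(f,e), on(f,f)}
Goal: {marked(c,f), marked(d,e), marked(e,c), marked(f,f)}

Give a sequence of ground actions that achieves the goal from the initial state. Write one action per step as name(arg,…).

push(d,f); move(d,e); move(c,f)

1. push(d,f)  →  {inpos(c,d), inpos(d,f), inpos(e,d), inpos(e,e), inpos(f,c), inpos(f,f), marked(d,d), marked(e,c), marked(f,f), on(c,f), on(e,e), on(f,e), on(f,f)}
2. move(d,e)  →  {inpos(c,d), inpos(d,d), inpos(d,f), inpos(e,d), inpos(f,c), inpos(f,f), marked(d,d), marked(d,e), marked(e,c), marked(f,f), on(c,f), on(e,e), on(f,e), on(f,f)}
3. move(c,f)  →  {inpos(c,c), inpos(c,d), inpos(d,d), inpos(d,f), inpos(e,d), inpos(f,c), marked(c,f), marked(d,d), marked(d,e), marked(e,c), marked(f,f), on(c,f), on(e,e), on(f,e), on(f,f)}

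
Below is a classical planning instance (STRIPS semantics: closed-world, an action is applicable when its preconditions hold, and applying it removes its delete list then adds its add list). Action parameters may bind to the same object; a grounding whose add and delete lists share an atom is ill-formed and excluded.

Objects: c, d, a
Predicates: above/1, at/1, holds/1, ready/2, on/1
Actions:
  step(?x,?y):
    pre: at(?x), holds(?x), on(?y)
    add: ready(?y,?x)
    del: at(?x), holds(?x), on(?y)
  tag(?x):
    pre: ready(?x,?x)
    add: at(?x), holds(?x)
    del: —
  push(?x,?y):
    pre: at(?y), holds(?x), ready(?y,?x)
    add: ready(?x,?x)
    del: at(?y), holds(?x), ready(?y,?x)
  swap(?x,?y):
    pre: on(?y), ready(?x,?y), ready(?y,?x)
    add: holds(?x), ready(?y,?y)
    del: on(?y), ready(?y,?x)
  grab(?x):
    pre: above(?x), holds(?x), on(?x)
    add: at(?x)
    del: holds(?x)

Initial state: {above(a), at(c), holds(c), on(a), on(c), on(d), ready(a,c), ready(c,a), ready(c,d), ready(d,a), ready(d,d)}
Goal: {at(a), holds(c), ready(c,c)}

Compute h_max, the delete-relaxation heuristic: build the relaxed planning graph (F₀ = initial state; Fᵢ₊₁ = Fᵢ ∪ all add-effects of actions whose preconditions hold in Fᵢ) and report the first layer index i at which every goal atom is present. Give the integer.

F0 = init (11 atoms)
F1 = F0 ∪ {at(d), holds(a), holds(d), ready(a,a), ready(c,c), ready(d,c)}  (17 atoms)
F2 = F1 ∪ {at(a), ready(a,d)}  (19 atoms)
goal ⊆ F2  ⇒  h_max = 2

2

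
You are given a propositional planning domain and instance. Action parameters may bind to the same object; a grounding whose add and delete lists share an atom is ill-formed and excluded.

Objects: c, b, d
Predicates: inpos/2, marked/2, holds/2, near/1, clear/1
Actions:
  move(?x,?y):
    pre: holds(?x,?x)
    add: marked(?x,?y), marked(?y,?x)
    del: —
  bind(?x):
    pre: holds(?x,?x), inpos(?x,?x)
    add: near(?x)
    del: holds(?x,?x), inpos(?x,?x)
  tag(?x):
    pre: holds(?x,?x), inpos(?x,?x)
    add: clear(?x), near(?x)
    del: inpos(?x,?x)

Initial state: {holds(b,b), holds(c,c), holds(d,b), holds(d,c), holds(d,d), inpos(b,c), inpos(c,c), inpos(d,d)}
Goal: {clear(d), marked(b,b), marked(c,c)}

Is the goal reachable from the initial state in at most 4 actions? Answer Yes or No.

Yes

1. move(c,c)  →  {holds(b,b), holds(c,c), holds(d,b), holds(d,c), holds(d,d), inpos(b,c), inpos(c,c), inpos(d,d), marked(c,c)}
2. move(b,b)  →  {holds(b,b), holds(c,c), holds(d,b), holds(d,c), holds(d,d), inpos(b,c), inpos(c,c), inpos(d,d), marked(b,b), marked(c,c)}
3. tag(d)  →  {clear(d), holds(b,b), holds(c,c), holds(d,b), holds(d,c), holds(d,d), inpos(b,c), inpos(c,c), marked(b,b), marked(c,c), near(d)}
optimal plan length = 3; 3 ≤ 4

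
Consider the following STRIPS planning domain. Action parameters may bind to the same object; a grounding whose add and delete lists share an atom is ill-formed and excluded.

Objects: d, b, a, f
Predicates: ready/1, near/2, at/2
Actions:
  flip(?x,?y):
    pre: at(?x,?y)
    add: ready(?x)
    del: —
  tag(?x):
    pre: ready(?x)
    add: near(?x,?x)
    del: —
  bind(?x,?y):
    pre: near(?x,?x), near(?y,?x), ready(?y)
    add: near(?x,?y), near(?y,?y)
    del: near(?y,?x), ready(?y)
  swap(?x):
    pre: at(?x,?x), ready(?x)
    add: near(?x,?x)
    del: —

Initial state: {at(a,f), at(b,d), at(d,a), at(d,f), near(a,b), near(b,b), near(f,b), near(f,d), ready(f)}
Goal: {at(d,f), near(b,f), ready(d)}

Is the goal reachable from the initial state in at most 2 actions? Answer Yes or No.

Yes

1. flip(d,a)  →  {at(a,f), at(b,d), at(d,a), at(d,f), near(a,b), near(b,b), near(f,b), near(f,d), ready(d), ready(f)}
2. bind(b,f)  →  {at(a,f), at(b,d), at(d,a), at(d,f), near(a,b), near(b,b), near(b,f), near(f,d), near(f,f), ready(d)}
optimal plan length = 2; 2 ≤ 2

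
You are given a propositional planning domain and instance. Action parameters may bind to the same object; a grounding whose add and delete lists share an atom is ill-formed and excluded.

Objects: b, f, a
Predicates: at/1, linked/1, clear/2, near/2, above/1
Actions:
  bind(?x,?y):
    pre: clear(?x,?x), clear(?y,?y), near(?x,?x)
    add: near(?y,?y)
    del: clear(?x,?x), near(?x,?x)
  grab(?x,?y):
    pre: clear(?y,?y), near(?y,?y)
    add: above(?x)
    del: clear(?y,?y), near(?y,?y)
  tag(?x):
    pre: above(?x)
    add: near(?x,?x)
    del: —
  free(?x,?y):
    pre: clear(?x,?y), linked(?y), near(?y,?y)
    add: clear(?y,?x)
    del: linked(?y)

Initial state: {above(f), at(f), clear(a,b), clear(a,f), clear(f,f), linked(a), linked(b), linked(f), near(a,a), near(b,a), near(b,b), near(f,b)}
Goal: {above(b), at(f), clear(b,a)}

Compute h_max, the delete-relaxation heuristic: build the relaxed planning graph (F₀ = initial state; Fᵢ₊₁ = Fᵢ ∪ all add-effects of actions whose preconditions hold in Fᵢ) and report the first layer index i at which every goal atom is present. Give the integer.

2

F0 = init (12 atoms)
F1 = F0 ∪ {clear(b,a), near(f,f)}  (14 atoms)
F2 = F1 ∪ {above(a), above(b), clear(f,a)}  (17 atoms)
goal ⊆ F2  ⇒  h_max = 2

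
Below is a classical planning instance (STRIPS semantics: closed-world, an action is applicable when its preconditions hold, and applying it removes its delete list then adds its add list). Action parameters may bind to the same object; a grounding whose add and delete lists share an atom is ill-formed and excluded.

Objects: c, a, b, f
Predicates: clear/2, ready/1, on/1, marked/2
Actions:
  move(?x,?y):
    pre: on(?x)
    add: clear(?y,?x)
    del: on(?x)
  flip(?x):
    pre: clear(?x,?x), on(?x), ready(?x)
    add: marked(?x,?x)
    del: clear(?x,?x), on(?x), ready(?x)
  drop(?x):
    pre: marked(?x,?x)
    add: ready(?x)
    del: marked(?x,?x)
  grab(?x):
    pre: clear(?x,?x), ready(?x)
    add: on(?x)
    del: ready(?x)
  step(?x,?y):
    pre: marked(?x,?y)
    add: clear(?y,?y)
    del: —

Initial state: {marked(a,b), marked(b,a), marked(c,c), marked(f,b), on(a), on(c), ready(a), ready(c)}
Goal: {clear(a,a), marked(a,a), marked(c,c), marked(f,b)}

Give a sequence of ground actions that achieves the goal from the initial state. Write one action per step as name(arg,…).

1. step(b,a)  →  {clear(a,a), marked(a,b), marked(b,a), marked(c,c), marked(f,b), on(a), on(c), ready(a), ready(c)}
2. flip(a)  →  {marked(a,a), marked(a,b), marked(b,a), marked(c,c), marked(f,b), on(c), ready(c)}
3. step(a,a)  →  {clear(a,a), marked(a,a), marked(a,b), marked(b,a), marked(c,c), marked(f,b), on(c), ready(c)}

step(b,a); flip(a); step(a,a)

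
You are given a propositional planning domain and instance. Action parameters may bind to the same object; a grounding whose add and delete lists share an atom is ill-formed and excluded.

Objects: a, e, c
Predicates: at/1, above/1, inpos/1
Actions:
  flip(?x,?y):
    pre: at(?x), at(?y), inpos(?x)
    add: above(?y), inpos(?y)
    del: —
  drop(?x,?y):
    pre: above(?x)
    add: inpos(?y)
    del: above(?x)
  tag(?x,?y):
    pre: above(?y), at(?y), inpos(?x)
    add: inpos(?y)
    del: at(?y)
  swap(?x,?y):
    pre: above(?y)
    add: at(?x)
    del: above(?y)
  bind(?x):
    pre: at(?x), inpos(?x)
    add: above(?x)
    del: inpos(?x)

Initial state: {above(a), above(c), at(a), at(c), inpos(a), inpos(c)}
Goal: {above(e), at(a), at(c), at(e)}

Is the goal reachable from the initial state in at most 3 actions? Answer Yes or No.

1. swap(e,a)  →  {above(c), at(a), at(c), at(e), inpos(a), inpos(c)}
2. flip(a,e)  →  {above(c), above(e), at(a), at(c), at(e), inpos(a), inpos(c), inpos(e)}
optimal plan length = 2; 2 ≤ 3

Yes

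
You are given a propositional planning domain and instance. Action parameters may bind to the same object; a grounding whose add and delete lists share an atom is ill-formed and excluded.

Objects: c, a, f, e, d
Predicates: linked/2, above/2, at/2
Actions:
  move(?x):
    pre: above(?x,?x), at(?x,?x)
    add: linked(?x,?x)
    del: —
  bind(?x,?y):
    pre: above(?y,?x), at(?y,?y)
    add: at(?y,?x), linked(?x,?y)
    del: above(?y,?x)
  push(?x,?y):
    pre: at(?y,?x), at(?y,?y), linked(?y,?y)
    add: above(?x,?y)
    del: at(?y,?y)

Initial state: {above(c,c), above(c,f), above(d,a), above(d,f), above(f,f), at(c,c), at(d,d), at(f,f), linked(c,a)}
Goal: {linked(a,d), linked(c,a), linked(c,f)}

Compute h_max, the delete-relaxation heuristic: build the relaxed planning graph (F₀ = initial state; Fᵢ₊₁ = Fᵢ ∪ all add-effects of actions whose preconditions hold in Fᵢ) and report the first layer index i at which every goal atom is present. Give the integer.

3

F0 = init (9 atoms)
F1 = F0 ∪ {at(c,f), at(d,a), at(d,f), linked(a,d), linked(c,c), linked(f,c), linked(f,d), linked(f,f)}  (17 atoms)
F2 = F1 ∪ {above(f,c)}  (18 atoms)
F3 = F2 ∪ {at(f,c), linked(c,f)}  (20 atoms)
goal ⊆ F3  ⇒  h_max = 3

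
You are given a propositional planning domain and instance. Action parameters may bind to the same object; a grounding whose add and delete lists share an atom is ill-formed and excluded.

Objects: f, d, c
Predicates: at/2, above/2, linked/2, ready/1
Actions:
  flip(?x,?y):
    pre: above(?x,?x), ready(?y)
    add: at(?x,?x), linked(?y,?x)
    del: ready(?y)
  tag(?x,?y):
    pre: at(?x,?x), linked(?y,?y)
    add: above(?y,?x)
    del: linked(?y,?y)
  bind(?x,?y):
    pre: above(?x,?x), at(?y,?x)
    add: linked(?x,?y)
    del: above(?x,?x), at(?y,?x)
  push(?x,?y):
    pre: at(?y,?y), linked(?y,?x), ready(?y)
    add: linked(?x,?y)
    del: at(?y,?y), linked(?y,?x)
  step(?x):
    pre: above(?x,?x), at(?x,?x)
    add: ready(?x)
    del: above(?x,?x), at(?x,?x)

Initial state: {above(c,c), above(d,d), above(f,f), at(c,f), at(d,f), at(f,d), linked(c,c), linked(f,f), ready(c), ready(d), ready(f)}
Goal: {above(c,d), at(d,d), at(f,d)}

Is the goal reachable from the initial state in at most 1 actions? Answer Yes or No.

No

1. flip(d,f)  →  {above(c,c), above(d,d), above(f,f), at(c,f), at(d,d), at(d,f), at(f,d), linked(c,c), linked(f,d), linked(f,f), ready(c), ready(d)}
2. tag(d,c)  →  {above(c,c), above(c,d), above(d,d), above(f,f), at(c,f), at(d,d), at(d,f), at(f,d), linked(f,d), linked(f,f), ready(c), ready(d)}
optimal plan length = 2; 2 > 1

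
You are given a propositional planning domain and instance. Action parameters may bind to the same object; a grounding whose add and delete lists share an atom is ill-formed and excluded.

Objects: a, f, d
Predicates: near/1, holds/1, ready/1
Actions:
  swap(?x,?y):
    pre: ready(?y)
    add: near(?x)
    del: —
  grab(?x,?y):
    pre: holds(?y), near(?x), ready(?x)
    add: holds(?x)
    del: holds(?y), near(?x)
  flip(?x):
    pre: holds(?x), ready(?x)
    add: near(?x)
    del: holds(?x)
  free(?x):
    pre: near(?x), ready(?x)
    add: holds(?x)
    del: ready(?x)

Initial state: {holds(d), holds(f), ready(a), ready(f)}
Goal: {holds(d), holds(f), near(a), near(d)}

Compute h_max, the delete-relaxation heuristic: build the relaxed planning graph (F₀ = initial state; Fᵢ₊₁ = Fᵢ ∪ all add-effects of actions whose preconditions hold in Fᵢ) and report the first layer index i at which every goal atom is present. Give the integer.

F0 = init (4 atoms)
F1 = F0 ∪ {near(a), near(d), near(f)}  (7 atoms)
goal ⊆ F1  ⇒  h_max = 1

1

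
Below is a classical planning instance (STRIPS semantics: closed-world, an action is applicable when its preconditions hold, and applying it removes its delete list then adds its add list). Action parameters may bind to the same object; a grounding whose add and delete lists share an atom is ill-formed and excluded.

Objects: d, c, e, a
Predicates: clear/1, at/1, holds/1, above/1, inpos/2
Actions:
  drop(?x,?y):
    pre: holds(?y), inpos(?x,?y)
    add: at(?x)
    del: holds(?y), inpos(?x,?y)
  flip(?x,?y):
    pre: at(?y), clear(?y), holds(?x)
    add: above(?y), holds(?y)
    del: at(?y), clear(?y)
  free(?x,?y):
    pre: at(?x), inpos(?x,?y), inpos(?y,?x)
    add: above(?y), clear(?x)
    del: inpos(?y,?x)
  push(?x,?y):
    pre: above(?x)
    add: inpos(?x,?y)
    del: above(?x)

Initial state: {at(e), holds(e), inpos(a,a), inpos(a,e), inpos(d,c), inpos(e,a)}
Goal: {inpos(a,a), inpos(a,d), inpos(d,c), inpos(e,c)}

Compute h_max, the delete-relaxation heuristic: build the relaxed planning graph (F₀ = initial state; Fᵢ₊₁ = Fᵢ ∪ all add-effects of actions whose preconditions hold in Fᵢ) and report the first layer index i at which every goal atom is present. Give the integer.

3

F0 = init (6 atoms)
F1 = F0 ∪ {above(a), at(a), clear(e)}  (9 atoms)
F2 = F1 ∪ {above(e), clear(a), inpos(a,c), inpos(a,d)}  (13 atoms)
F3 = F2 ∪ {holds(a), inpos(e,c), inpos(e,d), inpos(e,e)}  (17 atoms)
goal ⊆ F3  ⇒  h_max = 3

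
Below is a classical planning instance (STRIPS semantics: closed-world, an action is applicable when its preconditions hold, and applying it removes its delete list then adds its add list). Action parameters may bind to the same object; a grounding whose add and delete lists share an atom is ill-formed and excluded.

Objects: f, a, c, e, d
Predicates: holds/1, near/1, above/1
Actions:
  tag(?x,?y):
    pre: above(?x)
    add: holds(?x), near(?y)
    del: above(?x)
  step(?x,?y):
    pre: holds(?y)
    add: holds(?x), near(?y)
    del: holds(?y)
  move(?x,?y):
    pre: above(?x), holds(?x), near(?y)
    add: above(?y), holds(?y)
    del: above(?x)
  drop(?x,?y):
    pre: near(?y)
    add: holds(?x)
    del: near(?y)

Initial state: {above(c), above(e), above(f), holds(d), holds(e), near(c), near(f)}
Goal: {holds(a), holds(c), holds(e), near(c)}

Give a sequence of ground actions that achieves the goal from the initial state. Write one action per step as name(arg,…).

tag(c,f); step(a,d)

1. tag(c,f)  →  {above(e), above(f), holds(c), holds(d), holds(e), near(c), near(f)}
2. step(a,d)  →  {above(e), above(f), holds(a), holds(c), holds(e), near(c), near(d), near(f)}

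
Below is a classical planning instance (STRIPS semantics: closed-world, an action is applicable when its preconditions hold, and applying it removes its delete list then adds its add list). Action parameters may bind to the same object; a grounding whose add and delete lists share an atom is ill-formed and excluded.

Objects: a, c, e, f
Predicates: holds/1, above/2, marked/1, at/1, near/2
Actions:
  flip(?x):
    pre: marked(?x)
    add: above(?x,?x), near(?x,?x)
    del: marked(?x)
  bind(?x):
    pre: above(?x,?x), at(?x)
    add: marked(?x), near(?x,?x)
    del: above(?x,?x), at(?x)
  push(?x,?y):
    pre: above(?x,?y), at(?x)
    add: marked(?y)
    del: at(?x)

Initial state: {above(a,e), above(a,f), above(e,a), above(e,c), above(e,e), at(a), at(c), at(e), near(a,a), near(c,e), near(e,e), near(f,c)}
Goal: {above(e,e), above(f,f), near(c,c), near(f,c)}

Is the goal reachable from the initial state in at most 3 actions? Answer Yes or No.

1. push(a,f)  →  {above(a,e), above(a,f), above(e,a), above(e,c), above(e,e), at(c), at(e), marked(f), near(a,a), near(c,e), near(e,e), near(f,c)}
2. flip(f)  →  {above(a,e), above(a,f), above(e,a), above(e,c), above(e,e), above(f,f), at(c), at(e), near(a,a), near(c,e), near(e,e), near(f,c), near(f,f)}
3. push(e,c)  →  {above(a,e), above(a,f), above(e,a), above(e,c), above(e,e), above(f,f), at(c), marked(c), near(a,a), near(c,e), near(e,e), near(f,c), near(f,f)}
4. flip(c)  →  {above(a,e), above(a,f), above(c,c), above(e,a), above(e,c), above(e,e), above(f,f), at(c), near(a,a), near(c,c), near(c,e), near(e,e), near(f,c), near(f,f)}
optimal plan length = 4; 4 > 3

No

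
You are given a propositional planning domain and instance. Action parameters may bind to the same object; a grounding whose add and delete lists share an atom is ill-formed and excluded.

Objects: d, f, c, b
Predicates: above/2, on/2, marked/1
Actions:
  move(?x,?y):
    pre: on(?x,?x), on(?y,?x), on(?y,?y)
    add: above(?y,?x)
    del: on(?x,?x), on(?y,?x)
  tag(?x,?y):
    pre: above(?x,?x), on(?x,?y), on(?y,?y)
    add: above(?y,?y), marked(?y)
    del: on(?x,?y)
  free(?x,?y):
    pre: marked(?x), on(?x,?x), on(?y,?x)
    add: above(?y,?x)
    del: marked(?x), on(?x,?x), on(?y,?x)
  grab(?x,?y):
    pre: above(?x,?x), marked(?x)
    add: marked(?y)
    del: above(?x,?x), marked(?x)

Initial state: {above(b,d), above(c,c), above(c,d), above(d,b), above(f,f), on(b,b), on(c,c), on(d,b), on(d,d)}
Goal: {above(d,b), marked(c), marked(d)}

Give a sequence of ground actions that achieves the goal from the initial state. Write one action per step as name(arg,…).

1. move(d,d)  →  {above(b,d), above(c,c), above(c,d), above(d,b), above(d,d), above(f,f), on(b,b), on(c,c), on(d,b)}
2. tag(d,b)  →  {above(b,b), above(b,d), above(c,c), above(c,d), above(d,b), above(d,d), above(f,f), marked(b), on(b,b), on(c,c)}
3. tag(c,c)  →  {above(b,b), above(b,d), above(c,c), above(c,d), above(d,b), above(d,d), above(f,f), marked(b), marked(c), on(b,b)}
4. grab(b,d)  →  {above(b,d), above(c,c), above(c,d), above(d,b), above(d,d), above(f,f), marked(c), marked(d), on(b,b)}

move(d,d); tag(d,b); tag(c,c); grab(b,d)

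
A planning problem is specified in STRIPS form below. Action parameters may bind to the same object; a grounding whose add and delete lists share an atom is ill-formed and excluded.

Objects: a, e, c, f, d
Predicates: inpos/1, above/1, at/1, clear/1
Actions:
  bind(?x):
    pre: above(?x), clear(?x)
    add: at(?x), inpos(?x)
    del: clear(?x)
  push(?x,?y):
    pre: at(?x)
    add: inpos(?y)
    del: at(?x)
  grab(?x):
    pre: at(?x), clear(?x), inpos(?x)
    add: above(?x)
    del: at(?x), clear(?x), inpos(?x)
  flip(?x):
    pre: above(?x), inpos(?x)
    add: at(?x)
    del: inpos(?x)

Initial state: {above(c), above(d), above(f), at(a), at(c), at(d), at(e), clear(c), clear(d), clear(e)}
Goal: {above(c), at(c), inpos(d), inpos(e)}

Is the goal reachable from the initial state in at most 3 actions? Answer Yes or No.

Yes

1. bind(d)  →  {above(c), above(d), above(f), at(a), at(c), at(d), at(e), clear(c), clear(e), inpos(d)}
2. push(a,e)  →  {above(c), above(d), above(f), at(c), at(d), at(e), clear(c), clear(e), inpos(d), inpos(e)}
optimal plan length = 2; 2 ≤ 3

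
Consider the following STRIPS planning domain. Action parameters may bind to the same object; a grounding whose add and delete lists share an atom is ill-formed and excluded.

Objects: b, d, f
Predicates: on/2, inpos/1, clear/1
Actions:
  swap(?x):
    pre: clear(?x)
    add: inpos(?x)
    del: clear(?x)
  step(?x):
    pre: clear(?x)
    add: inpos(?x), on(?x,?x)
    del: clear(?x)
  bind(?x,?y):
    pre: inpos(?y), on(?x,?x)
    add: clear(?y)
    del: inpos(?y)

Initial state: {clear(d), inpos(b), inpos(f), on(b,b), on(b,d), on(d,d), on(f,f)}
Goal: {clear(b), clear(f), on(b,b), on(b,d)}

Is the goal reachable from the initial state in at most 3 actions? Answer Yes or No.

1. bind(b,b)  →  {clear(b), clear(d), inpos(f), on(b,b), on(b,d), on(d,d), on(f,f)}
2. bind(b,f)  →  {clear(b), clear(d), clear(f), on(b,b), on(b,d), on(d,d), on(f,f)}
optimal plan length = 2; 2 ≤ 3

Yes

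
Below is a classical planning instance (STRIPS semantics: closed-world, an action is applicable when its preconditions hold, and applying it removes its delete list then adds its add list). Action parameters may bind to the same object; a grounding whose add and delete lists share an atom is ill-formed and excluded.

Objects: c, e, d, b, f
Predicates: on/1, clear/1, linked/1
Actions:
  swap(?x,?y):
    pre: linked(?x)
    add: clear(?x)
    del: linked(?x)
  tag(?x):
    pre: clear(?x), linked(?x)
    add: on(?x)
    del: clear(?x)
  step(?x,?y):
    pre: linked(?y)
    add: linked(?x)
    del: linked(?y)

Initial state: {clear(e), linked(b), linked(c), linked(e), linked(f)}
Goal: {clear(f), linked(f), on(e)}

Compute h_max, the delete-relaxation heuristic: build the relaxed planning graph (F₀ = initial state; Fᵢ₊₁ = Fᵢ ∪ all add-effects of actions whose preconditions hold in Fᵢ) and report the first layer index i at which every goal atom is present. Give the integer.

1

F0 = init (5 atoms)
F1 = F0 ∪ {clear(b), clear(c), clear(f), linked(d), on(e)}  (10 atoms)
goal ⊆ F1  ⇒  h_max = 1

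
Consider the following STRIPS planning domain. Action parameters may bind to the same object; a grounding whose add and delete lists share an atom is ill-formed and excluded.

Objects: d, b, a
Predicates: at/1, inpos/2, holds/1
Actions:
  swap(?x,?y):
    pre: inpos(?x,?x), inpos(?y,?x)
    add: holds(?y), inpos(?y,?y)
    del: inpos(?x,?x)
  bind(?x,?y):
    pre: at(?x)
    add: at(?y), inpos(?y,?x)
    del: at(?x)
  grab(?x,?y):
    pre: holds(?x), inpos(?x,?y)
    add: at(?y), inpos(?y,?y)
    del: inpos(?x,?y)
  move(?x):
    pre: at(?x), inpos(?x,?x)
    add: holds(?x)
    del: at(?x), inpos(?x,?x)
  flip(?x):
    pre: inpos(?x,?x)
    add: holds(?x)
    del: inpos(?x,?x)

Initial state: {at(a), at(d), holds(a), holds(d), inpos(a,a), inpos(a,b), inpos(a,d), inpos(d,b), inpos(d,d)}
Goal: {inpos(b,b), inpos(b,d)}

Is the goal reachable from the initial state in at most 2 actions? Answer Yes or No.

1. bind(d,b)  →  {at(a), at(b), holds(a), holds(d), inpos(a,a), inpos(a,b), inpos(a,d), inpos(b,d), inpos(d,b), inpos(d,d)}
2. swap(d,b)  →  {at(a), at(b), holds(a), holds(b), holds(d), inpos(a,a), inpos(a,b), inpos(a,d), inpos(b,b), inpos(b,d), inpos(d,b)}
optimal plan length = 2; 2 ≤ 2

Yes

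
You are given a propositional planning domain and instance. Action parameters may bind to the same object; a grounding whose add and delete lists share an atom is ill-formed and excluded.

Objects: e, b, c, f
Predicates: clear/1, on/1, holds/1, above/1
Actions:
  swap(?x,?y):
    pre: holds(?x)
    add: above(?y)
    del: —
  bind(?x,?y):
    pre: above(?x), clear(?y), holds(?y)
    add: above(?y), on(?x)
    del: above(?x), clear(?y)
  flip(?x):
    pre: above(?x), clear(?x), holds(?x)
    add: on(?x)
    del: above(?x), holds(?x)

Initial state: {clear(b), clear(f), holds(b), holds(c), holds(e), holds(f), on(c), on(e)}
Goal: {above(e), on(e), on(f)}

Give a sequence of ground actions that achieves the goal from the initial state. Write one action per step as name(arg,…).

swap(e,e); swap(e,f); bind(f,b)

1. swap(e,e)  →  {above(e), clear(b), clear(f), holds(b), holds(c), holds(e), holds(f), on(c), on(e)}
2. swap(e,f)  →  {above(e), above(f), clear(b), clear(f), holds(b), holds(c), holds(e), holds(f), on(c), on(e)}
3. bind(f,b)  →  {above(b), above(e), clear(f), holds(b), holds(c), holds(e), holds(f), on(c), on(e), on(f)}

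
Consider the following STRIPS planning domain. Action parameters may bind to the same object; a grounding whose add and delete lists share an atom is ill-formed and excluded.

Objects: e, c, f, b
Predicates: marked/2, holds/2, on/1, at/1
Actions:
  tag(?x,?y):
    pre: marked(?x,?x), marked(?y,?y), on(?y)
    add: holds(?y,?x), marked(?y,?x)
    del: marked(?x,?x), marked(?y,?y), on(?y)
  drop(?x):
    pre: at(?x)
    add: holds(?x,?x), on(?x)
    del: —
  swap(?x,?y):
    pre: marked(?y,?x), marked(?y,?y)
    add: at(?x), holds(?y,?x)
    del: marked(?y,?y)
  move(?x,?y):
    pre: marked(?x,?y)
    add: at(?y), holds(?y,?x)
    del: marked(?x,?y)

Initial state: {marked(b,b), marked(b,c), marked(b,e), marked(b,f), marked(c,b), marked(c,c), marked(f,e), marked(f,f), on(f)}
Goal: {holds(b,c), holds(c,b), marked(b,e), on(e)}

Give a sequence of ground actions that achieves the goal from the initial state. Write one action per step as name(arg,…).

1. swap(e,f)  →  {at(e), holds(f,e), marked(b,b), marked(b,c), marked(b,e), marked(b,f), marked(c,b), marked(c,c), marked(f,e), on(f)}
2. drop(e)  →  {at(e), holds(e,e), holds(f,e), marked(b,b), marked(b,c), marked(b,e), marked(b,f), marked(c,b), marked(c,c), marked(f,e), on(e), on(f)}
3. swap(c,b)  →  {at(c), at(e), holds(b,c), holds(e,e), holds(f,e), marked(b,c), marked(b,e), marked(b,f), marked(c,b), marked(c,c), marked(f,e), on(e), on(f)}
4. swap(b,c)  →  {at(b), at(c), at(e), holds(b,c), holds(c,b), holds(e,e), holds(f,e), marked(b,c), marked(b,e), marked(b,f), marked(c,b), marked(f,e), on(e), on(f)}

swap(e,f); drop(e); swap(c,b); swap(b,c)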